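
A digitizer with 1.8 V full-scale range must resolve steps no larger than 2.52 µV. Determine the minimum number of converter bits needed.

20 bits

Number of steps required ≥ 1.8 V / 2.52 µV = 714285.71.
Need 2^N ≥ 714285.71; 2^19 = 524288, 2^20 = 1048576.
Minimum N = 20.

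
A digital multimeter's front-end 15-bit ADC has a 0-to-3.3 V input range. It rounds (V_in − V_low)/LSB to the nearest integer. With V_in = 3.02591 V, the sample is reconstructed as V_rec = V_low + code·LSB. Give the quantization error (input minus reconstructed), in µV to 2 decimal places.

One LSB is 3.3 V / 32768 = 100.71 µV.
(V_in − V_low)/LSB = (3.02591 − 0)/0.000100708 = 30046.3694 → code 30046 (round).
Code 30046 maps back to 0 + 30046×0.000100708 V = 3.0258728 V.
Difference: 3.71973e-05 V → 37.20 µV.

37.20 µV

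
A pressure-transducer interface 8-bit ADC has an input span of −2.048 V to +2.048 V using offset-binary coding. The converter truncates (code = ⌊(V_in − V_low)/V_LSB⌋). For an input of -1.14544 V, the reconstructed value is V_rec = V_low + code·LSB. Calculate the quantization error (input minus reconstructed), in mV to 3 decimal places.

One LSB is 4.096 V / 256 = 16.000 mV.
(-1.14544 − (−2.048))/0.016 = 56.4100; ⌊·⌋ gives code 56.
V_rec = (−2.048) + 56·0.016 = -1.152 V.
Error = -1.14544 − (−1.152) = 0.00656 V = 6.560 mV.

6.560 mV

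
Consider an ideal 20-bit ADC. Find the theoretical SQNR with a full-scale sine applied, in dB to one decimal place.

SNR ≈ 6.02·N + 1.76 dB = 6.02·20 + 1.76 = 122.16 dB.

122.2 dB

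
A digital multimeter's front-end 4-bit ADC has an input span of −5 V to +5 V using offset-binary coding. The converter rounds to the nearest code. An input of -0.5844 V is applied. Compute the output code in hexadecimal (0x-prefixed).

code 0x7 (decimal 7)

With 16 levels over 10 V, one step is 0.6250 V.
(-0.5844 − (−5)) / 0.625 = 7.065 LSBs.
So the output code is 7.
In hexadecimal (0x-prefixed): 0x7.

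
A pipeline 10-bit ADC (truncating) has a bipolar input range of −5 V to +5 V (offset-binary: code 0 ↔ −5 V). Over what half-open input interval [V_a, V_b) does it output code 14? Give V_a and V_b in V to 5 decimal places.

LSB = 10/2^10 = 9.766 mV.
V_a = V_low + 14·LSB = -4.86328 V; V_b = V_low + 15·LSB = -4.85352 V.

[-4.86328 V, -4.85352 V)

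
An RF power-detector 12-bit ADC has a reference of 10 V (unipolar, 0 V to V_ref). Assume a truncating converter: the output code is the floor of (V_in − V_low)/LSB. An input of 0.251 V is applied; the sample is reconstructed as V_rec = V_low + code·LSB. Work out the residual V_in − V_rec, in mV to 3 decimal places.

1.977 mV

One LSB is 10 V / 4096 = 2.441 mV.
(0.251 − 0)/0.00244141 = 102.8096; ⌊·⌋ gives code 102.
Code 102 maps back to 0 + 102×0.00244141 V = 0.24902344 V.
V_in − V_rec = 0.00197656 V = 1.977 mV.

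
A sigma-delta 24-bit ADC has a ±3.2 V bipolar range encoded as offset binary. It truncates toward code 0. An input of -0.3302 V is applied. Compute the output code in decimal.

code 7523008

LSB = 6.4 V / 16777216 = 0.38 µV.
(-0.3302 − (−3.2)) / 3.8147e-07 = 7523008.512 LSBs.
Floor → code 7523008.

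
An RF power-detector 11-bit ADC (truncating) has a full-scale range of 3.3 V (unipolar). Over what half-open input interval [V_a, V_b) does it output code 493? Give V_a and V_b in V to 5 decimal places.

LSB = 3.3/2^11 = 1.611 mV.
V_a = V_low + 493·LSB = 0.794385 V; V_b = V_low + 494·LSB = 0.795996 V.

[0.79438 V, 0.79600 V)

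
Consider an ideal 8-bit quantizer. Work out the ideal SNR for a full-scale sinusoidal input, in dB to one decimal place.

SNR ≈ 6.02·N + 1.76 dB = 6.02·8 + 1.76 = 49.92 dB.

49.9 dB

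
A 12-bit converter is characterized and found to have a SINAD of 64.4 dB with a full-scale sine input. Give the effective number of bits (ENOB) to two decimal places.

10.41 bits

ENOB = (SINAD − 1.76) / 6.02 = (64.4 − 1.76)/6.02 = 10.405.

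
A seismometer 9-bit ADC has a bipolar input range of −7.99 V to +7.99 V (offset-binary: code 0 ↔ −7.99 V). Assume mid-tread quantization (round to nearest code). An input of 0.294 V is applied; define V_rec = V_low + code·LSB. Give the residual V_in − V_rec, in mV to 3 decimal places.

LSB = 15.98/2^9 = 31.211 mV.
(0.294 − (−7.99))/0.0312109 = 265.4198; round gives code 265.
V_rec = (−7.99) + 265·0.0312109 = 0.28089844 V.
V_in − V_rec = 0.0131016 V = 13.102 mV.

13.102 mV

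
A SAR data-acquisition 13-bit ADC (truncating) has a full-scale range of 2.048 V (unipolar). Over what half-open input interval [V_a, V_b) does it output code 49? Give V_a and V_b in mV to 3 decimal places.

LSB = 2.048/2^13 = 250.00 µV.
V_a = V_low + 49·LSB = 0.01225 V; V_b = V_low + 50·LSB = 0.0125 V.

[12.250 mV, 12.500 mV)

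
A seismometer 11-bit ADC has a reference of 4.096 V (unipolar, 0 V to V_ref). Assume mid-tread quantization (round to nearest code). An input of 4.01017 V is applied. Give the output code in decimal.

LSB = 4.096 V / 2048 = 2.000 mV.
(V_in − V_low)/LSB = (4.01017 − 0) / 0.002 = 2005.085.
Round → code 2005.

code 2005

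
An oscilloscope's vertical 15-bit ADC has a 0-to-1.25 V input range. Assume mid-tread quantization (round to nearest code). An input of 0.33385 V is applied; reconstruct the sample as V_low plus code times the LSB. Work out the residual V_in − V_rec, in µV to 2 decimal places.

-12.30 µV

One LSB is 1.25 V / 32768 = 38.15 µV.
(0.33385 − 0)/3.8147e-05 = 8751.6774; round gives code 8752.
Code 8752 maps back to 0 + 8752×3.8147e-05 V = 0.3338623 V.
Error = 0.33385 − 0.3338623 = -1.23047e-05 V = -12.30 µV.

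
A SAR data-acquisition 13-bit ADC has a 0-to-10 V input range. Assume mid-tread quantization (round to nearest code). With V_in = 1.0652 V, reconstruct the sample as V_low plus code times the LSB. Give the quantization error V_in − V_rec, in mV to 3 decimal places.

-0.474 mV

Step size: 10 V ÷ 2^13 = 1.221 mV.
(V_in − V_low)/LSB = (1.0652 − 0)/0.0012207 = 872.6118 → code 873 (round).
Code 873 maps back to 0 + 873×0.0012207 V = 1.0656738 V.
V_in − V_rec = -0.000473828 V = -0.474 mV.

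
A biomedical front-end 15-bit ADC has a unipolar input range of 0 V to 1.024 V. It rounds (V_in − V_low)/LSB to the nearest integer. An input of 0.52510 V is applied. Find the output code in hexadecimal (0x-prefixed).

Full-scale span = 1.024 V; LSB = 1.024/2^15 = 31.25 µV.
Input sits at 16803.200 steps above V_low.
Round → code 16803.
In hexadecimal (0x-prefixed): 0x41A3.

code 0x41A3 (decimal 16803)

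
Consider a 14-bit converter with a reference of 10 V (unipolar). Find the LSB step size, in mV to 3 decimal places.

0.610 mV

Full-scale span = 10 V.
LSB = 10 / 2^14 = 10 / 16384 = 0.000610352 V = 0.610 mV.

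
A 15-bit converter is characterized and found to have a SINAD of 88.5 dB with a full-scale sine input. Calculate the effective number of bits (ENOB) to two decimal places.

ENOB = (SINAD − 1.76) / 6.02 = (88.5 − 1.76)/6.02 = 14.409.

14.41 bits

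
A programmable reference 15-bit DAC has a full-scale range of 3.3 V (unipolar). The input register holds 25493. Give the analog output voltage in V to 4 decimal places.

2.5673 V

LSB = 3.3 V / 2^15 = 100.71 µV.
V_out = 0 + 25493 × 0.000100708 V = 2.56735 V.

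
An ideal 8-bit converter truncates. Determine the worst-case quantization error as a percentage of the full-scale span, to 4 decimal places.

0.3906 %

Truncating → worst-case error = 1 LSB = V_FS/2^8, so 100/256 = 0.390625 % of full scale.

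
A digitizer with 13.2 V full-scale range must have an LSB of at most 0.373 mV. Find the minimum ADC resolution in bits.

Number of steps required ≥ 13.2 V / 0.373 mV = 35388.74.
Need 2^N ≥ 35388.74; 2^15 = 32768, 2^16 = 65536.
Minimum N = 16.

16 bits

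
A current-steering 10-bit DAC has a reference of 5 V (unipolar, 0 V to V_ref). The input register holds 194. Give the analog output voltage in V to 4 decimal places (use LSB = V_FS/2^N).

0.9473 V

LSB = 5 V / 2^10 = 4.883 mV.
V_out = 0 + 194 × 0.00488281 V = 0.947266 V.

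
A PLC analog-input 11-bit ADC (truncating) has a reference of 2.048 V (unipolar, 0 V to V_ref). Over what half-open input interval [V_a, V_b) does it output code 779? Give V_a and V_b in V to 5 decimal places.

[0.77900 V, 0.78000 V)

LSB = 2.048/2^11 = 1.000 mV.
V_a = V_low + 779·LSB = 0.779 V; V_b = V_low + 780·LSB = 0.78 V.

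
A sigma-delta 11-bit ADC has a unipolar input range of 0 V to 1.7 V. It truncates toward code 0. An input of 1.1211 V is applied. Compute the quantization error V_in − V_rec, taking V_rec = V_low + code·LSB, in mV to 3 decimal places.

0.495 mV

Step size: 1.7 V ÷ 2^11 = 0.830 mV.
(1.1211 − 0)/0.000830078 = 1350.5958; ⌊·⌋ gives code 1350.
Reconstructed: 1.1206055 V.
V_in − V_rec = 0.000494531 V = 0.495 mV.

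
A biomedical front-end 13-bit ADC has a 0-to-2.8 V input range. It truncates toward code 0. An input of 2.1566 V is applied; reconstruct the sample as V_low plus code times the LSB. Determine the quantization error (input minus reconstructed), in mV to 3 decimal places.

One LSB is 2.8 V / 8192 = 341.80 µV.
(2.1566 − 0)/0.000341797 = 6309.5954; ⌊·⌋ gives code 6309.
V_rec = 0 + 6309·0.000341797 = 2.1563965 V.
V_in − V_rec = 0.000203516 V = 0.204 mV.

0.204 mV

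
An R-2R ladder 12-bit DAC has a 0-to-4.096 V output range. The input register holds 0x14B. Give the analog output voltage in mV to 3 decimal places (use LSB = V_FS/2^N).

LSB = 4.096 V / 2^12 = 1.000 mV.
Code 0x14B = 331 decimal.
V_out = 0 + 331 × 0.001 V = 0.331 V.
= 331.000 mV.

331.000 mV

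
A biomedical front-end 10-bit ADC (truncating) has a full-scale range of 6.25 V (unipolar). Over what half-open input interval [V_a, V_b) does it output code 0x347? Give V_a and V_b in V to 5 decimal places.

[5.12085 V, 5.12695 V)

LSB = 6.25/2^10 = 6.104 mV.
Code 0x347 = 839 decimal.
V_a = V_low + 839·LSB = 5.12085 V; V_b = V_low + 840·LSB = 5.12695 V.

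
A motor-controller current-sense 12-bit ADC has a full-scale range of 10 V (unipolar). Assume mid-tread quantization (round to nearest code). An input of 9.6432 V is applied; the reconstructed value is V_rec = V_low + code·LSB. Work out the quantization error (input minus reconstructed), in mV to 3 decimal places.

One LSB is 10 V / 4096 = 2.441 mV.
(V_in − V_low)/LSB = (9.6432 − 0)/0.00244141 = 3949.8547 → code 3950 (round).
Reconstructed: 9.6435547 V.
Error = 9.6432 − 9.6435547 = -0.000354688 V = -0.355 mV.

-0.355 mV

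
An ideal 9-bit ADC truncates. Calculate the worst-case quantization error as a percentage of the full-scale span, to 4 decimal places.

0.1953 %

Truncating → worst-case error = 1 LSB = V_FS/2^9, so 100/512 = 0.195312 % of full scale.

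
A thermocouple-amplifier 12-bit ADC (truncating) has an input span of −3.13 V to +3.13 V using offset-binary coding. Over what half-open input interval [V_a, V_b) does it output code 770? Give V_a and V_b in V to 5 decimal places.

LSB = 6.26/2^12 = 1.528 mV.
V_a = V_low + 770·LSB = -1.95319 V; V_b = V_low + 771·LSB = -1.95167 V.

[-1.95319 V, -1.95167 V)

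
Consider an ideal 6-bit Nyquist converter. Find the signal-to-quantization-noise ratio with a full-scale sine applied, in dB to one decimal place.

37.9 dB

SNR ≈ 6.02·N + 1.76 dB = 6.02·6 + 1.76 = 37.88 dB.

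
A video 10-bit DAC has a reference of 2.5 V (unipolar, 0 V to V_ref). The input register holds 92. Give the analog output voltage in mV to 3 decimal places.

LSB = 2.5 V / 2^10 = 2.441 mV.
V_out = 0 + 92 × 0.00244141 V = 0.224609 V.
= 224.609 mV.

224.609 mV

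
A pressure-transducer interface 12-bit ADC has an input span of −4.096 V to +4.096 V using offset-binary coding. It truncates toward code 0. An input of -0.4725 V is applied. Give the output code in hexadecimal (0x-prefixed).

code 0x713 (decimal 1811)

With 4096 levels over 8.192 V, one step is 2.000 mV.
(-0.4725 − (−4.096)) / 0.002 = 1811.750 LSBs.
Floor → code 1811.
In hexadecimal (0x-prefixed): 0x713.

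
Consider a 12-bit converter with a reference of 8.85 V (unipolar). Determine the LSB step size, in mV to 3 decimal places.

Full-scale span = 8.85 V.
LSB = 8.85 / 2^12 = 8.85 / 4096 = 0.00216064 V = 2.161 mV.

2.161 mV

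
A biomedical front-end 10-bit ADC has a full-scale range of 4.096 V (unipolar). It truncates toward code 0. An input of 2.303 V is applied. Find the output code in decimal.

code 575

Full-scale span = 4.096 V; LSB = 4.096/2^10 = 4.000 mV.
(V_in − V_low)/LSB = (2.303 − 0) / 0.004 = 575.750.
⌊·⌋(575.750) = 575.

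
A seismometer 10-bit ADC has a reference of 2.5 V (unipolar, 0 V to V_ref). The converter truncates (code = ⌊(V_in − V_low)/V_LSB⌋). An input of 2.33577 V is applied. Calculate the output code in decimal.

LSB = 2.5 V / 1024 = 2.441 mV.
(V_in − V_low)/LSB = (2.33577 − 0) / 0.00244141 = 956.731.
Floor → code 956.

code 956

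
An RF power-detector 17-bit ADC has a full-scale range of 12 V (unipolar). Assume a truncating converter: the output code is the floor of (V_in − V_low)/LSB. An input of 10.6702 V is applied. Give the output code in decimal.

code 116547

LSB = 12 V / 131072 = 91.55 µV.
(10.6702 − 0) / 9.15527e-05 = 116547.038 LSBs.
⌊·⌋(116547.038) = 116547.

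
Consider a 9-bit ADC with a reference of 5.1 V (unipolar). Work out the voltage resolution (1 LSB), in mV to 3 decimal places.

9.961 mV

Full-scale span = 5.1 V.
LSB = 5.1 / 2^9 = 5.1 / 512 = 0.00996094 V = 9.961 mV.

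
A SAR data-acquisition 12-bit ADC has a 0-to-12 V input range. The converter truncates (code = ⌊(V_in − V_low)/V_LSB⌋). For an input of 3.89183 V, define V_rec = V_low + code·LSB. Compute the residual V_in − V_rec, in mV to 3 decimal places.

One LSB is 12 V / 4096 = 2.930 mV.
(3.89183 − 0)/0.00292969 = 1328.4113; ⌊·⌋ gives code 1328.
V_rec = 0 + 1328·0.00292969 = 3.890625 V.
Error = 3.89183 − 3.890625 = 0.001205 V = 1.205 mV.

1.205 mV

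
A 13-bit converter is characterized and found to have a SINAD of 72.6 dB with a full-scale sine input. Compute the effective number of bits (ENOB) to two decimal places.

ENOB = (SINAD − 1.76) / 6.02 = (72.6 − 1.76)/6.02 = 11.767.

11.77 bits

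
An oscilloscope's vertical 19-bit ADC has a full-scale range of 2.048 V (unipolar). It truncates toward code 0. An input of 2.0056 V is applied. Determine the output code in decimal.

Full-scale span = 2.048 V; LSB = 2.048/2^19 = 3.91 µV.
(2.0056 − 0) / 3.90625e-06 = 513433.600 LSBs.
⌊·⌋(513433.600) = 513433.

code 513433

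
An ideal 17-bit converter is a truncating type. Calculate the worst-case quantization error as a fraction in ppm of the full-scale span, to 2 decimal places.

7.63 ppm

Truncating → worst-case error = 1 LSB = V_FS/2^17, so 1e+06/131072 = 7.62939 ppm of full scale.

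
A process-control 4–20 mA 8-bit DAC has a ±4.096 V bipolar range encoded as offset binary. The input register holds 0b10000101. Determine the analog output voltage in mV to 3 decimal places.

LSB = 8.192 V / 2^8 = 32.000 mV.
Code 0b10000101 = 133 decimal.
V_out = (−4.096) + 133 × 0.032 V = 0.16 V.
= 160.000 mV.

160.000 mV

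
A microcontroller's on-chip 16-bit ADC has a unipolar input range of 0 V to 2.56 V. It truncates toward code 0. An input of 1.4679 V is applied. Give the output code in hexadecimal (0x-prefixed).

code 0x92CA (decimal 37578)

With 65536 levels over 2.56 V, one step is 39.06 µV.
(V_in − V_low)/LSB = (1.4679 − 0) / 3.90625e-05 = 37578.240.
Floor → code 37578.
In hexadecimal (0x-prefixed): 0x92CA.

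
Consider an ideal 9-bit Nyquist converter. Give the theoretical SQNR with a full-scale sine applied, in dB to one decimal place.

SNR ≈ 6.02·N + 1.76 dB = 6.02·9 + 1.76 = 55.94 dB.

55.9 dB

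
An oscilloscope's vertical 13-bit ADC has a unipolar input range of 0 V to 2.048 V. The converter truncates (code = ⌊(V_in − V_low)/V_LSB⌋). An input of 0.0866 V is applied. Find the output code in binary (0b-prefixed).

Full-scale span = 2.048 V; LSB = 2.048/2^13 = 250.00 µV.
(0.0866 − 0) / 0.00025 = 346.400 LSBs.
⌊·⌋(346.400) = 346.
In binary (0b-prefixed): 0b101011010.

code 0b101011010 (decimal 346)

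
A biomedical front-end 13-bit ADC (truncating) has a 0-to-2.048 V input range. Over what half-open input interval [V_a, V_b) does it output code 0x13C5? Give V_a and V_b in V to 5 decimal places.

[1.26525 V, 1.26550 V)

LSB = 2.048/2^13 = 250.00 µV.
Code 0x13C5 = 5061 decimal.
V_a = V_low + 5061·LSB = 1.26525 V; V_b = V_low + 5062·LSB = 1.2655 V.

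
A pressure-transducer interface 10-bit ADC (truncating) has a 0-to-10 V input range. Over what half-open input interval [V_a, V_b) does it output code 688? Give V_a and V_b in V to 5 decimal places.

[6.71875 V, 6.72852 V)

LSB = 10/2^10 = 9.766 mV.
V_a = V_low + 688·LSB = 6.71875 V; V_b = V_low + 689·LSB = 6.72852 V.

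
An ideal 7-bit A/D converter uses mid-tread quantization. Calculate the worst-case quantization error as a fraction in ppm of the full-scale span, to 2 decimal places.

Rounding → worst-case error = ½ LSB = V_FS/2^8, so 1e+06/256 = 3906.25 ppm of full scale.

3906.25 ppm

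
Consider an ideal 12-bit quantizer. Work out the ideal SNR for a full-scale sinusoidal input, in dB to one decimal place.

SNR ≈ 6.02·N + 1.76 dB = 6.02·12 + 1.76 = 74.00 dB.

74.0 dB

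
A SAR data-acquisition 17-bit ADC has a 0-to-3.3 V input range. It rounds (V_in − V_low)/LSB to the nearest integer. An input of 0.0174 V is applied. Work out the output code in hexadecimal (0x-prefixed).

code 0x2B3 (decimal 691)

With 131072 levels over 3.3 V, one step is 25.18 µV.
(V_in − V_low)/LSB = (0.0174 − 0) / 2.5177e-05 = 691.107.
round(691.107) = 691.
In hexadecimal (0x-prefixed): 0x2B3.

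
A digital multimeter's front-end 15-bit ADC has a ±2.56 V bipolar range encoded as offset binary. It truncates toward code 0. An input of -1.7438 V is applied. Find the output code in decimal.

With 32768 levels over 5.12 V, one step is 156.25 µV.
Input sits at 5223.680 steps above V_low.
Floor → code 5223.

code 5223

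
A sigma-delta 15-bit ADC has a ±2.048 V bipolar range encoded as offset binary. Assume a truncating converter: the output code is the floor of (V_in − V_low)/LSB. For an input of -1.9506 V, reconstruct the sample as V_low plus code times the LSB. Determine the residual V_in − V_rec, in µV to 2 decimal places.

25.00 µV

LSB = 4.096/2^15 = 125.00 µV.
Scaled input = 779.2000 LSBs, so code = 779.
V_rec = (−2.048) + 779·0.000125 = -1.950625 V.
Difference: 2.5e-05 V → 25.00 µV.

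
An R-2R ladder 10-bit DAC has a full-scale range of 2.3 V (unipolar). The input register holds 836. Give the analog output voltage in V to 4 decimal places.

1.8777 V

LSB = 2.3 V / 2^10 = 2.246 mV.
V_out = 0 + 836 × 0.00224609 V = 1.87773 V.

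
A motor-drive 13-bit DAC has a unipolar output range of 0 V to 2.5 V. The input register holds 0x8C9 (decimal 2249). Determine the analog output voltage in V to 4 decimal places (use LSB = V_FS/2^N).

0.6863 V

LSB = 2.5 V / 2^13 = 305.18 µV.
Code 0x8C9 = 2249 decimal.
V_out = 0 + 2249 × 0.000305176 V = 0.68634 V.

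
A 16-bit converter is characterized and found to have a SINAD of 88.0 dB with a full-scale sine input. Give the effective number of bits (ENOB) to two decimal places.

14.33 bits

ENOB = (SINAD − 1.76) / 6.02 = (88.0 − 1.76)/6.02 = 14.326.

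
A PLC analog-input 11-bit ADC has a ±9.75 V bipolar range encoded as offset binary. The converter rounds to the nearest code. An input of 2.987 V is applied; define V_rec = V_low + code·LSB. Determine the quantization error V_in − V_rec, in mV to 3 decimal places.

Step size: 19.5 V ÷ 2^11 = 9.521 mV.
(V_in − V_low)/LSB = (2.987 − (−9.75))/0.00952148 = 1337.7116 → code 1338 (round).
Code 1338 maps back to (−9.75) + 1338×0.00952148 V = 2.9897461 V.
V_in − V_rec = -0.00274609 V = -2.746 mV.

-2.746 mV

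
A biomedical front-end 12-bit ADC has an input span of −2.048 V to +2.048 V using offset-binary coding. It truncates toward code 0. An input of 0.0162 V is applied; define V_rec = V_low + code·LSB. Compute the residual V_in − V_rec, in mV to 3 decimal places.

0.200 mV

Step size: 4.096 V ÷ 2^12 = 1.000 mV.
(0.0162 − (−2.048))/0.001 = 2064.2000; ⌊·⌋ gives code 2064.
Reconstructed: 0.016 V.
V_in − V_rec = 0.0002 V = 0.200 mV.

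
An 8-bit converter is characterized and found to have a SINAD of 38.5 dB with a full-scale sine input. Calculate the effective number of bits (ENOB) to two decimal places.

6.10 bits

ENOB = (SINAD − 1.76) / 6.02 = (38.5 − 1.76)/6.02 = 6.103.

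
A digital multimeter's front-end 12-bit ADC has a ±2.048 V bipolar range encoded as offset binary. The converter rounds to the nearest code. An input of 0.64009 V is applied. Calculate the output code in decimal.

code 2688

Full-scale span = 4.096 V; LSB = 4.096/2^12 = 1.000 mV.
(V_in − V_low)/LSB = (0.64009 − (−2.048)) / 0.001 = 2688.090.
round(2688.090) = 2688.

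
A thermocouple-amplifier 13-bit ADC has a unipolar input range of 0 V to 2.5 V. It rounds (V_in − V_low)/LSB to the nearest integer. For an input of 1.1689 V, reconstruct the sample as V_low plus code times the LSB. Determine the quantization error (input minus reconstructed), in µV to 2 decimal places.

76.76 µV

One LSB is 2.5 V / 8192 = 305.18 µV.
Scaled input = 3830.2515 LSBs, so code = 3830.
Code 3830 maps back to 0 + 3830×0.000305176 V = 1.1688232 V.
V_in − V_rec = 7.67578e-05 V = 76.76 µV.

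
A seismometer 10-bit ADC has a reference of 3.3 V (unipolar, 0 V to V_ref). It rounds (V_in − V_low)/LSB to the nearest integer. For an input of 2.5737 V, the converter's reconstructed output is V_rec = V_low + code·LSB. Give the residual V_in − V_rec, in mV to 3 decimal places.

One LSB is 3.3 V / 1024 = 3.223 mV.
Scaled input = 798.6269 LSBs, so code = 799.
Reconstructed: 2.5749023 V.
Difference: -0.00120234 V → -1.202 mV.

-1.202 mV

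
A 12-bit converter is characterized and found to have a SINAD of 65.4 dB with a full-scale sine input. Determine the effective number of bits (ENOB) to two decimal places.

ENOB = (SINAD − 1.76) / 6.02 = (65.4 − 1.76)/6.02 = 10.571.

10.57 bits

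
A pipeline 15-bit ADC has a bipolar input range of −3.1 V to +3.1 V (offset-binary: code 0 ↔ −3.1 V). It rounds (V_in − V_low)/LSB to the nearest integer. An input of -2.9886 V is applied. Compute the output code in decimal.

code 589

LSB = 6.2 V / 32768 = 189.21 µV.
(V_in − V_low)/LSB = (-2.9886 − (−3.1)) / 0.000189209 = 588.767.
So the output code is 589.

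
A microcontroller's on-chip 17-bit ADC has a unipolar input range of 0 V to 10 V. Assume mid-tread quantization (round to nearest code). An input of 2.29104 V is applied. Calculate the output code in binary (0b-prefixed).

code 0b111010101001101 (decimal 30029)

Full-scale span = 10 V; LSB = 10/2^17 = 76.29 µV.
Input sits at 30029.119 steps above V_low.
So the output code is 30029.
In binary (0b-prefixed): 0b111010101001101.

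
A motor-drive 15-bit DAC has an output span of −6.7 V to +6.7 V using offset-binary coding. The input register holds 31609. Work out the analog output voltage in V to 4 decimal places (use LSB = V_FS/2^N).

LSB = 13.4 V / 2^15 = 408.94 µV.
V_out = (−6.7) + 31609 × 0.000408936 V = 6.22604 V.

6.2260 V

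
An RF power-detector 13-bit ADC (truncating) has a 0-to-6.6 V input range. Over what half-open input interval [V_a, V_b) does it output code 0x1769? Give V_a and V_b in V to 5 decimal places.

[4.82834 V, 4.82915 V)

LSB = 6.6/2^13 = 0.806 mV.
Code 0x1769 = 5993 decimal.
V_a = V_low + 5993·LSB = 4.82834 V; V_b = V_low + 5994·LSB = 4.82915 V.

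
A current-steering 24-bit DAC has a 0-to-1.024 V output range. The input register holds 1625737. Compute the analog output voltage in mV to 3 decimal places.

LSB = 1.024 V / 2^24 = 0.06 µV.
V_out = 0 + 1625737 × 6.10352e-08 V = 0.0992271 V.
= 99.227 mV.

99.227 mV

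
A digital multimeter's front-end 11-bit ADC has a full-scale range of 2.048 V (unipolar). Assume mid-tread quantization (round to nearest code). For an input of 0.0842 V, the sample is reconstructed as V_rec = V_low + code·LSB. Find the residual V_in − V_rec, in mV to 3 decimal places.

One LSB is 2.048 V / 2048 = 1.000 mV.
(0.0842 − 0)/0.001 = 84.2000; round gives code 84.
V_rec = 0 + 84·0.001 = 0.084 V.
V_in − V_rec = 0.0002 V = 0.200 mV.

0.200 mV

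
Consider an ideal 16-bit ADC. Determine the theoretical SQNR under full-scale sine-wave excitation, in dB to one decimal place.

98.1 dB

SNR ≈ 6.02·N + 1.76 dB = 6.02·16 + 1.76 = 98.08 dB.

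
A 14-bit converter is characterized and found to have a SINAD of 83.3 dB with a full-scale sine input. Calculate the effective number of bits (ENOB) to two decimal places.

ENOB = (SINAD − 1.76) / 6.02 = (83.3 − 1.76)/6.02 = 13.545.

13.54 bits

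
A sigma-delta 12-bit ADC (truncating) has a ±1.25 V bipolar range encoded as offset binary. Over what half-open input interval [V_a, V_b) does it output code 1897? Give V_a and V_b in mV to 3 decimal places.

[-92.163 mV, -91.553 mV)

LSB = 2.5/2^12 = 0.610 mV.
V_a = V_low + 1897·LSB = -0.0921631 V; V_b = V_low + 1898·LSB = -0.0915527 V.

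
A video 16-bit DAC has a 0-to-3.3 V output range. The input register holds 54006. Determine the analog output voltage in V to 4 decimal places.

LSB = 3.3 V / 2^16 = 50.35 µV.
V_out = 0 + 54006 × 5.0354e-05 V = 2.71942 V.

2.7194 V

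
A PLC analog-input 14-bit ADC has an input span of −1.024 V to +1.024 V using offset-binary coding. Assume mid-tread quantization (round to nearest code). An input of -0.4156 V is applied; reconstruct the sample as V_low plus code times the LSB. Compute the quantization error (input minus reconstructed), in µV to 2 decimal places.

One LSB is 2.048 V / 16384 = 125.00 µV.
(-0.4156 − (−1.024))/0.000125 = 4867.2000; round gives code 4867.
V_rec = (−1.024) + 4867·0.000125 = -0.415625 V.
Difference: 2.5e-05 V → 25.00 µV.

25.00 µV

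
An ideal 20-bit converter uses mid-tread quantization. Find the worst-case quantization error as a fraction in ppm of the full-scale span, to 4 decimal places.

Rounding → worst-case error = ½ LSB = V_FS/2^21, so 1e+06/2097152 = 0.476837 ppm of full scale.

0.4768 ppm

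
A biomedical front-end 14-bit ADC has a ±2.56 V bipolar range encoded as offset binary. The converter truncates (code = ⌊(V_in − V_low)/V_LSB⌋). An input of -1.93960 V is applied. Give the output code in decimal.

LSB = 5.12 V / 16384 = 312.50 µV.
Input sits at 1985.280 steps above V_low.
So the output code is 1985.

code 1985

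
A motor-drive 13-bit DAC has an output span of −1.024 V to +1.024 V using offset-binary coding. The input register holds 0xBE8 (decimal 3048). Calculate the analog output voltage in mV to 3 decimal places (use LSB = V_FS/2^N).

LSB = 2.048 V / 2^13 = 250.00 µV.
Code 0xBE8 = 3048 decimal.
V_out = (−1.024) + 3048 × 0.00025 V = -0.262 V.
= -262.000 mV.

-262.000 mV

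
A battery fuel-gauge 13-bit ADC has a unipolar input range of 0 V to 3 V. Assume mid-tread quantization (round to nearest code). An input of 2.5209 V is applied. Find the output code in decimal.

code 6884

LSB = 3 V / 8192 = 366.21 µV.
Input sits at 6883.738 steps above V_low.
So the output code is 6884.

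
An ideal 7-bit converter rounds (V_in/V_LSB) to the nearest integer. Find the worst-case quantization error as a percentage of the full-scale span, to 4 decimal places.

Rounding → worst-case error = ½ LSB = V_FS/2^8, so 100/256 = 0.390625 % of full scale.

0.3906 %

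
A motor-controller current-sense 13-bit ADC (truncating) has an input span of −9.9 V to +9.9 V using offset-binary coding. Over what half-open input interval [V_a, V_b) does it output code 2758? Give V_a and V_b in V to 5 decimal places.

[-3.23394 V, -3.23152 V)

LSB = 19.8/2^13 = 2.417 mV.
V_a = V_low + 2758·LSB = -3.23394 V; V_b = V_low + 2759·LSB = -3.23152 V.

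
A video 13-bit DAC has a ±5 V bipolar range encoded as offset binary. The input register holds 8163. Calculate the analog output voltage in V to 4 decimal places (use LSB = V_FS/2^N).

4.9646 V

LSB = 10 V / 2^13 = 1.221 mV.
V_out = (−5) + 8163 × 0.0012207 V = 4.9646 V.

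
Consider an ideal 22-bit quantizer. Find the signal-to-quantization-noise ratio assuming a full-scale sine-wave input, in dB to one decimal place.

134.2 dB

SNR ≈ 6.02·N + 1.76 dB = 6.02·22 + 1.76 = 134.20 dB.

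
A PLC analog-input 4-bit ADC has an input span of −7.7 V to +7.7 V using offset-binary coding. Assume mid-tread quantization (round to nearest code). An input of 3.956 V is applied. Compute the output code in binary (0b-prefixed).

code 0b1100 (decimal 12)

With 16 levels over 15.4 V, one step is 0.9625 V.
Input sits at 12.110 steps above V_low.
So the output code is 12.
In binary (0b-prefixed): 0b1100.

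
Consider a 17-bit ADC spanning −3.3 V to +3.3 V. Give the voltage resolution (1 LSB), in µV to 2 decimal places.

Full-scale span = 6.6 V.
LSB = 6.6 / 2^17 = 6.6 / 131072 = 5.0354e-05 V = 50.35 µV.

50.35 µV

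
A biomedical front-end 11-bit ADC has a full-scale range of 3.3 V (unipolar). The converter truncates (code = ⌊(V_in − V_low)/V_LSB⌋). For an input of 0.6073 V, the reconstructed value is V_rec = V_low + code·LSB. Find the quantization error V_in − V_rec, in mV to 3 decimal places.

1.441 mV

LSB = 3.3/2^11 = 1.611 mV.
(V_in − V_low)/LSB = (0.6073 − 0)/0.00161133 = 376.8941 → code 376 (floor).
Reconstructed: 0.60585937 V.
Error = 0.6073 − 0.60585937 = 0.00144063 V = 1.441 mV.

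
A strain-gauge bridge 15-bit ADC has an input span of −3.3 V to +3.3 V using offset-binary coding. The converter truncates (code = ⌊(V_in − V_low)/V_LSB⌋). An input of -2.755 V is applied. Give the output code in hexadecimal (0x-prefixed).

code 0xA91 (decimal 2705)

LSB = 6.6 V / 32768 = 201.42 µV.
(V_in − V_low)/LSB = (-2.755 − (−3.3)) / 0.000201416 = 2705.842.
⌊·⌋(2705.842) = 2705.
In hexadecimal (0x-prefixed): 0xA91.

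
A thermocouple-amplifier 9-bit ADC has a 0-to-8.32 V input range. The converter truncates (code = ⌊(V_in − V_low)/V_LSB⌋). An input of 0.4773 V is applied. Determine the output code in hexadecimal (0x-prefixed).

code 0x1D (decimal 29)

Full-scale span = 8.32 V; LSB = 8.32/2^9 = 16.250 mV.
Input sits at 29.372 steps above V_low.
⌊·⌋(29.372) = 29.
In hexadecimal (0x-prefixed): 0x1D.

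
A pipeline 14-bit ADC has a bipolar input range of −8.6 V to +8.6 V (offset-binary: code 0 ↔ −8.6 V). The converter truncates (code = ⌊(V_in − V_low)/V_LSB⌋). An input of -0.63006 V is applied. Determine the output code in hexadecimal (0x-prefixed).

With 16384 levels over 17.2 V, one step is 1.050 mV.
(V_in − V_low)/LSB = (-0.63006 − (−8.6)) / 0.0010498 = 7591.831.
Floor → code 7591.
In hexadecimal (0x-prefixed): 0x1DA7.

code 0x1DA7 (decimal 7591)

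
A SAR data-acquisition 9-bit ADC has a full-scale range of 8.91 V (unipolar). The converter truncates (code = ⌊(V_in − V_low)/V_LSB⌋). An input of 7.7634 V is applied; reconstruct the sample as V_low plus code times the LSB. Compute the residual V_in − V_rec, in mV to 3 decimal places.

One LSB is 8.91 V / 512 = 17.402 mV.
(V_in − V_low)/LSB = (7.7634 − 0)/0.0174023 = 446.1123 → code 446 (floor).
Code 446 maps back to 0 + 446×0.0174023 V = 7.7614453 V.
V_in − V_rec = 0.00195469 V = 1.955 mV.

1.955 mV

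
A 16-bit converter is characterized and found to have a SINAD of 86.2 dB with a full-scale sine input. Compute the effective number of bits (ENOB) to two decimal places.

ENOB = (SINAD − 1.76) / 6.02 = (86.2 − 1.76)/6.02 = 14.027.

14.03 bits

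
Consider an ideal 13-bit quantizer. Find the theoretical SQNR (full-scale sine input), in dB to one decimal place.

SNR ≈ 6.02·N + 1.76 dB = 6.02·13 + 1.76 = 80.02 dB.

80.0 dB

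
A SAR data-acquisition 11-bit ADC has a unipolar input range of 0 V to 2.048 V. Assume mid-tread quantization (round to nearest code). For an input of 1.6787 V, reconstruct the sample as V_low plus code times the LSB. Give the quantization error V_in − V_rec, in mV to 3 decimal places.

Step size: 2.048 V ÷ 2^11 = 1.000 mV.
Scaled input = 1678.7000 LSBs, so code = 1679.
Code 1679 maps back to 0 + 1679×0.001 V = 1.679 V.
Difference: -0.0003 V → -0.300 mV.

-0.300 mV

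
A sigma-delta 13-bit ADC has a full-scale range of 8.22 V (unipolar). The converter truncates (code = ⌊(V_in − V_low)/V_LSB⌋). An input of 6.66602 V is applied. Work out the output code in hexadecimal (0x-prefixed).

Full-scale span = 8.22 V; LSB = 8.22/2^13 = 1.003 mV.
Input sits at 6643.313 steps above V_low.
Floor → code 6643.
In hexadecimal (0x-prefixed): 0x19F3.

code 0x19F3 (decimal 6643)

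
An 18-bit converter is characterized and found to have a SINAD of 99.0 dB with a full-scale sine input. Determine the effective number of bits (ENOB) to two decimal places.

16.15 bits

ENOB = (SINAD − 1.76) / 6.02 = (99.0 − 1.76)/6.02 = 16.153.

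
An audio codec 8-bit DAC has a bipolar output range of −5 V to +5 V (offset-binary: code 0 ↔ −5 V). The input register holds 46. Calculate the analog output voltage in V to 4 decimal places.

-3.2031 V

LSB = 10 V / 2^8 = 39.062 mV.
V_out = (−5) + 46 × 0.0390625 V = -3.20312 V.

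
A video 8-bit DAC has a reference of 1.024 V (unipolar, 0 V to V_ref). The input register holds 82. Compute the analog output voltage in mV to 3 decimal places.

LSB = 1.024 V / 2^8 = 4.000 mV.
V_out = 0 + 82 × 0.004 V = 0.328 V.
= 328.000 mV.

328.000 mV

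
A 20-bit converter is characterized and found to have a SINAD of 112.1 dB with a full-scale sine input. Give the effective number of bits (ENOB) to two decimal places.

18.33 bits

ENOB = (SINAD − 1.76) / 6.02 = (112.1 − 1.76)/6.02 = 18.329.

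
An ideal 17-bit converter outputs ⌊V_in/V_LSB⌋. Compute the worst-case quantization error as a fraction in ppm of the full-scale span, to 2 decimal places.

7.63 ppm

Truncating → worst-case error = 1 LSB = V_FS/2^17, so 1e+06/131072 = 7.62939 ppm of full scale.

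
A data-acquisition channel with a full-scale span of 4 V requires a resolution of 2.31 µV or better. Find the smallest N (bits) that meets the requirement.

Number of steps required ≥ 4 V / 2.31 µV = 1731601.73.
Need 2^N ≥ 1731601.73; 2^20 = 1048576, 2^21 = 2097152.
Minimum N = 21.

21 bits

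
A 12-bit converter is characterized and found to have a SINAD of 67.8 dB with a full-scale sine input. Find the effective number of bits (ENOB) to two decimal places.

10.97 bits

ENOB = (SINAD − 1.76) / 6.02 = (67.8 − 1.76)/6.02 = 10.970.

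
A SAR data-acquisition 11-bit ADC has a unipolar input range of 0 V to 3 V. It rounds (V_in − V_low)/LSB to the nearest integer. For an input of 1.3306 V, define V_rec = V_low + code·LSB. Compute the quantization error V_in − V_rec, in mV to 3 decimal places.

Step size: 3 V ÷ 2^11 = 1.465 mV.
Scaled input = 908.3563 LSBs, so code = 908.
Reconstructed: 1.3300781 V.
Difference: 0.000521875 V → 0.522 mV.

0.522 mV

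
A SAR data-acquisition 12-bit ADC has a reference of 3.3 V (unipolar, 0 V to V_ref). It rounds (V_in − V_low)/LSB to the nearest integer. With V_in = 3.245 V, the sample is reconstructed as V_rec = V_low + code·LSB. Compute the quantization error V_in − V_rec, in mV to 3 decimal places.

-0.215 mV

Step size: 3.3 V ÷ 2^12 = 0.806 mV.
Scaled input = 4027.7333 LSBs, so code = 4028.
Reconstructed: 3.2452148 V.
Error = 3.245 − 3.2452148 = -0.000214844 V = -0.215 mV.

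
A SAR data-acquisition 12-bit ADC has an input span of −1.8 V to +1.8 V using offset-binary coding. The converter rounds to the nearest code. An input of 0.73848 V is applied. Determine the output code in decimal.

code 2888

With 4096 levels over 3.6 V, one step is 0.879 mV.
(0.73848 − (−1.8)) / 0.000878906 = 2888.226 LSBs.
Round → code 2888.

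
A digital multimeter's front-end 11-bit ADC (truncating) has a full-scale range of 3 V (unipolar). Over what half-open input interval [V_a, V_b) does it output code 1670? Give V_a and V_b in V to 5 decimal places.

[2.44629 V, 2.44775 V)

LSB = 3/2^11 = 1.465 mV.
V_a = V_low + 1670·LSB = 2.44629 V; V_b = V_low + 1671·LSB = 2.44775 V.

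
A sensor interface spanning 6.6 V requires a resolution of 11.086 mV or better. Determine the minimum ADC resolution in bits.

Number of steps required ≥ 6.6 V / 11.086 mV = 595.35.
Need 2^N ≥ 595.35; 2^9 = 512, 2^10 = 1024.
Minimum N = 10.

10 bits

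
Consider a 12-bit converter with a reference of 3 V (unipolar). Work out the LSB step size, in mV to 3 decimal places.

Full-scale span = 3 V.
LSB = 3 / 2^12 = 3 / 4096 = 0.000732422 V = 0.732 mV.

0.732 mV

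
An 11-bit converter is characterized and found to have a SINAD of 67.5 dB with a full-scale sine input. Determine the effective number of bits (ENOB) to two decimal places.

10.92 bits

ENOB = (SINAD − 1.76) / 6.02 = (67.5 − 1.76)/6.02 = 10.920.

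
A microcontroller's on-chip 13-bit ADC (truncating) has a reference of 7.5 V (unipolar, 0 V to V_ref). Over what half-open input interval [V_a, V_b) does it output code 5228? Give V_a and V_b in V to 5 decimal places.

[4.78638 V, 4.78729 V)

LSB = 7.5/2^13 = 0.916 mV.
V_a = V_low + 5228·LSB = 4.78638 V; V_b = V_low + 5229·LSB = 4.78729 V.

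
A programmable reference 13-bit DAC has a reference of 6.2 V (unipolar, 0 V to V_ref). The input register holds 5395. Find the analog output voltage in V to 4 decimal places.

4.0831 V

LSB = 6.2 V / 2^13 = 0.757 mV.
V_out = 0 + 5395 × 0.000756836 V = 4.08313 V.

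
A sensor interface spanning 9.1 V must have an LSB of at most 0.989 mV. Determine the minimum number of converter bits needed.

14 bits

Number of steps required ≥ 9.1 V / 0.989 mV = 9201.21.
Need 2^N ≥ 9201.21; 2^13 = 8192, 2^14 = 16384.
Minimum N = 14.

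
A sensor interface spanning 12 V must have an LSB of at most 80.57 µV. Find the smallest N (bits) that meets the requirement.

18 bits

Number of steps required ≥ 12 V / 80.57 µV = 148938.81.
Need 2^N ≥ 148938.81; 2^17 = 131072, 2^18 = 262144.
Minimum N = 18.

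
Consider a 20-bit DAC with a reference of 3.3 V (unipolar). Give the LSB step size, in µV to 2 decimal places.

3.15 µV

Full-scale span = 3.3 V.
LSB = 3.3 / 2^20 = 3.3 / 1048576 = 3.14713e-06 V = 3.15 µV.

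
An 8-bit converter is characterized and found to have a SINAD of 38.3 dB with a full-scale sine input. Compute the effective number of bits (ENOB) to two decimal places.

ENOB = (SINAD − 1.76) / 6.02 = (38.3 − 1.76)/6.02 = 6.070.

6.07 bits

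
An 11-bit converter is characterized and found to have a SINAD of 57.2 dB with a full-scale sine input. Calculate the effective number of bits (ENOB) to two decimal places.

9.21 bits

ENOB = (SINAD − 1.76) / 6.02 = (57.2 − 1.76)/6.02 = 9.209.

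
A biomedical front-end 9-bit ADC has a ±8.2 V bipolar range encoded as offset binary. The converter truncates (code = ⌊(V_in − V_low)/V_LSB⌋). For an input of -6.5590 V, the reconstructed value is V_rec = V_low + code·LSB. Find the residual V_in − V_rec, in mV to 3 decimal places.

LSB = 16.4/2^9 = 32.031 mV.
Scaled input = 51.2312 LSBs, so code = 51.
Code 51 maps back to (−8.2) + 51×0.0320312 V = -6.5664062 V.
Difference: 0.00740625 V → 7.406 mV.

7.406 mV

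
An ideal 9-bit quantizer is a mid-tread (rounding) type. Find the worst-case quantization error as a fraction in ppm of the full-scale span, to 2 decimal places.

Rounding → worst-case error = ½ LSB = V_FS/2^10, so 1e+06/1024 = 976.562 ppm of full scale.

976.56 ppm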